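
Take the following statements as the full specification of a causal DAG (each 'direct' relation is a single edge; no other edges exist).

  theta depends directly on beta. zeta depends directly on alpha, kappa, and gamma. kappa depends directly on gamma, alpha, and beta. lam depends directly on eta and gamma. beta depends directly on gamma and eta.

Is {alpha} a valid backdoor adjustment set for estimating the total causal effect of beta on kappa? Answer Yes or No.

Backdoor paths from beta to kappa (paths whose first edge points into beta):
  P1: beta <- eta -> lam <- gamma -> kappa
  P2: beta <- eta -> lam <- gamma -> zeta <- alpha -> kappa
  P3: beta <- eta -> lam <- gamma -> zeta <- kappa
  P4: beta <- gamma -> kappa
  P5: beta <- gamma -> zeta <- alpha -> kappa
  P6: beta <- gamma -> zeta <- kappa
Condition 1 (no descendant of beta in the set): holds — descendants of beta are {kappa, theta, zeta}; none are in {alpha}.
Condition 2 (every backdoor path blocked by {alpha}):
  P1: blocked at collider lam (neither it nor any descendant is in the conditioning set).
  P2: blocked at collider lam (neither it nor any descendant is in the conditioning set).
  P3: blocked at collider lam (neither it nor any descendant is in the conditioning set).
  P4: open — no interior node is in the conditioning set.
  P5: blocked at collider zeta (neither it nor any descendant is in the conditioning set).
  P6: blocked at collider zeta (neither it nor any descendant is in the conditioning set).
{alpha} does not satisfy the backdoor criterion.

No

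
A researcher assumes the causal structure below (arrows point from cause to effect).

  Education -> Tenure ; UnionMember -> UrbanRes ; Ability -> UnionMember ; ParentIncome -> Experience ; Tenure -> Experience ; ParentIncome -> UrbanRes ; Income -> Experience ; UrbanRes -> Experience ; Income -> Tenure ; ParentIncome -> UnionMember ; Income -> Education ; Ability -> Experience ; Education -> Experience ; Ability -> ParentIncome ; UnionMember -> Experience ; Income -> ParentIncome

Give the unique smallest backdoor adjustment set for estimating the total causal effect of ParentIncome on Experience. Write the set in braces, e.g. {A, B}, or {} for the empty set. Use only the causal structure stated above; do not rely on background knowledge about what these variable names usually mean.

{Ability, Income}

Variables eligible for adjustment (non-descendants of ParentIncome, excluding ParentIncome and Experience): {Ability, Education, Income, Tenure}.
Backdoor paths from ParentIncome to Experience:
  P1: ParentIncome <- Ability -> UnionMember -> UrbanRes -> Experience
  P2: ParentIncome <- Ability -> UnionMember -> Experience
  P3: ParentIncome <- Ability -> Experience
  P4: ParentIncome <- Income -> Education -> Tenure -> Experience
  P5: ParentIncome <- Income -> Education -> Experience
  P6: ParentIncome <- Income -> Tenure <- Education -> Experience
  P7: ParentIncome <- Income -> Tenure -> Experience
  P8: ParentIncome <- Income -> Experience
The empty set is not sufficient: P1 (ParentIncome <- Ability -> UnionMember -> UrbanRes -> Experience) has no collider blocking it and no conditioned non-collider, so it is open.
Try {Ability, Income}:
  P1: blocked at fork node Ability ∈ conditioning set.
  P2: blocked at fork node Ability ∈ conditioning set.
  P3: blocked at fork node Ability ∈ conditioning set.
  P4: blocked at fork node Income ∈ conditioning set.
  P5: blocked at fork node Income ∈ conditioning set.
  P6: blocked at fork node Income ∈ conditioning set.
  P7: blocked at fork node Income ∈ conditioning set.
  P8: blocked at fork node Income ∈ conditioning set.
{Ability, Income} contains no descendant of ParentIncome and blocks every backdoor path.
Every element of {Ability, Income} is needed (dropping Ability leaves P1 open; dropping Income leaves P4 open), so no proper subset is valid.
Among all size-2 subsets of the eligible variables, only {Ability, Income} blocks every backdoor path, so it is the unique smallest valid adjustment set.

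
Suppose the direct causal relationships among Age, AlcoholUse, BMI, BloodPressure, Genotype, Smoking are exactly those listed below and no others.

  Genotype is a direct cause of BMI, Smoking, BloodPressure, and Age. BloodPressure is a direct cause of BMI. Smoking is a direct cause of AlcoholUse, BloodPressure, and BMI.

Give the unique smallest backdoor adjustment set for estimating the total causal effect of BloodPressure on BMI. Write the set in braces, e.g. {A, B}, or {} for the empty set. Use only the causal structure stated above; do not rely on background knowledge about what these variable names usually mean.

Variables eligible for adjustment (non-descendants of BloodPressure, excluding BloodPressure and BMI): {Age, AlcoholUse, Genotype, Smoking}.
Backdoor paths from BloodPressure to BMI:
  P1: BloodPressure <- Genotype -> Smoking -> BMI
  P2: BloodPressure <- Genotype -> BMI
  P3: BloodPressure <- Smoking <- Genotype -> BMI
  P4: BloodPressure <- Smoking -> BMI
The empty set is not sufficient: P1 (BloodPressure <- Genotype -> Smoking -> BMI) has no collider blocking it and no conditioned non-collider, so it is open.
Try {Genotype, Smoking}:
  P1: blocked at fork node Genotype ∈ conditioning set.
  P2: blocked at fork node Genotype ∈ conditioning set.
  P3: blocked at chain node Smoking ∈ conditioning set.
  P4: blocked at fork node Smoking ∈ conditioning set.
{Genotype, Smoking} contains no descendant of BloodPressure and blocks every backdoor path.
Every element of {Genotype, Smoking} is needed (dropping Genotype leaves P2 open; dropping Smoking leaves P4 open), so no proper subset is valid.
Among all size-2 subsets of the eligible variables, only {Genotype, Smoking} blocks every backdoor path, so it is the unique smallest valid adjustment set.

{Genotype, Smoking}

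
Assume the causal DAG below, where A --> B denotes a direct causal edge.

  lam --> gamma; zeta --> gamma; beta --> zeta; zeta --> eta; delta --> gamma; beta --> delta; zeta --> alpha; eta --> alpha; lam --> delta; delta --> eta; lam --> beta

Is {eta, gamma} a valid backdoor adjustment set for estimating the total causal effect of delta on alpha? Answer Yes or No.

Backdoor paths from delta to alpha (paths whose first edge points into delta):
  P1: delta <- lam -> beta -> zeta -> eta -> alpha
  P2: delta <- lam -> beta -> zeta -> alpha
  P3: delta <- lam -> gamma <- zeta -> eta -> alpha
  P4: delta <- lam -> gamma <- zeta -> alpha
  P5: delta <- beta <- lam -> gamma <- zeta -> eta -> alpha
  P6: delta <- beta <- lam -> gamma <- zeta -> alpha
  P7: delta <- beta -> zeta -> eta -> alpha
  P8: delta <- beta -> zeta -> alpha
Condition 1 (no descendant of delta in the set): FAILS — eta and gamma are descendants of delta.
Condition 2 (every backdoor path blocked by {eta, gamma}):
  P1: blocked at chain node eta ∈ conditioning set.
  P2: open — no interior node is in the conditioning set.
  P3: blocked at chain node eta ∈ conditioning set.
  P4: open — collider(s) gamma are conditioned on (or have a conditioned descendant) and no non-collider on the path is in the set.
  P5: blocked at chain node eta ∈ conditioning set.
  P6: open — collider(s) gamma are conditioned on (or have a conditioned descendant) and no non-collider on the path is in the set.
  P7: blocked at chain node eta ∈ conditioning set.
  P8: open — no interior node is in the conditioning set.
{eta, gamma} does not satisfy the backdoor criterion.

No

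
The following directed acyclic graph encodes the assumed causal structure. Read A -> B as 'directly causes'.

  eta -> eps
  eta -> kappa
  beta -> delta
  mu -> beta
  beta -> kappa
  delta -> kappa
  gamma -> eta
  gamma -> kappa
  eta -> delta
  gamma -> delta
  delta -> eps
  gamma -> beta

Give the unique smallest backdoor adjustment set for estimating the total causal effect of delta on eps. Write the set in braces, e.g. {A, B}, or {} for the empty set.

{eta}

Variables eligible for adjustment (non-descendants of delta, excluding delta and eps): {beta, eta, gamma, mu}.
Backdoor paths from delta to eps:
  P1: delta <- gamma -> beta -> kappa <- eta -> eps
  P2: delta <- gamma -> eta -> eps
  P3: delta <- gamma -> kappa <- eta -> eps
  P4: delta <- beta <- gamma -> eta -> eps
  P5: delta <- beta <- gamma -> kappa <- eta -> eps
  P6: delta <- beta -> kappa <- gamma -> eta -> eps
  P7: delta <- beta -> kappa <- eta -> eps
  P8: delta <- eta -> eps
The empty set is not sufficient: P2 (delta <- gamma -> eta -> eps) has no collider blocking it and no conditioned non-collider, so it is open.
Try {eta}:
  P1: blocked at collider kappa (neither it nor any descendant is in the conditioning set).
  P2: blocked at chain node eta ∈ conditioning set.
  P3: blocked at collider kappa (neither it nor any descendant is in the conditioning set).
  P4: blocked at chain node eta ∈ conditioning set.
  P5: blocked at collider kappa (neither it nor any descendant is in the conditioning set).
  P6: blocked at collider kappa (neither it nor any descendant is in the conditioning set).
  P7: blocked at collider kappa (neither it nor any descendant is in the conditioning set).
  P8: blocked at fork node eta ∈ conditioning set.
{eta} contains no descendant of delta and blocks every backdoor path.
No other singleton works — e.g. {mu} leaves P2 open — so {eta} is the unique smallest valid adjustment set.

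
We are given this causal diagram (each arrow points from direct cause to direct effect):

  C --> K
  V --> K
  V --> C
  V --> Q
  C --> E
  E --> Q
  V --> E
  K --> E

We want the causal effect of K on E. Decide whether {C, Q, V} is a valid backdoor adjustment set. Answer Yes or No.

Backdoor paths from K to E (paths whose first edge points into K):
  P1: K <- V -> C -> E
  P2: K <- V -> E
  P3: K <- V -> Q <- E
  P4: K <- C <- V -> E
  P5: K <- C <- V -> Q <- E
  P6: K <- C -> E
Condition 1 (no descendant of K in the set): FAILS — Q is a descendant of K.
Condition 2 (every backdoor path blocked by {C, Q, V}):
  P1: blocked at fork node V ∈ conditioning set.
  P2: blocked at fork node V ∈ conditioning set.
  P3: blocked at fork node V ∈ conditioning set.
  P4: blocked at chain node C ∈ conditioning set.
  P5: blocked at chain node C ∈ conditioning set.
  P6: blocked at fork node C ∈ conditioning set.
{C, Q, V} does not satisfy the backdoor criterion.

No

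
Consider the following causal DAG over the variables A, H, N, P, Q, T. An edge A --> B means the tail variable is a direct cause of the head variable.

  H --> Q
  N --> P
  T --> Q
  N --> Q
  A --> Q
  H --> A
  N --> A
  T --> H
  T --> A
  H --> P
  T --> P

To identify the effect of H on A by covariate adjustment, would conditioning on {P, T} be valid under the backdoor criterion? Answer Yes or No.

Backdoor paths from H to A (paths whose first edge points into H):
  P1: H <- T -> A
  P2: H <- T -> Q <- N -> A
  P3: H <- T -> Q <- A
  P4: H <- T -> P <- N -> A
  P5: H <- T -> P <- N -> Q <- A
Condition 1 (no descendant of H in the set): FAILS — P is a descendant of H.
Condition 2 (every backdoor path blocked by {P, T}):
  P1: blocked at fork node T ∈ conditioning set.
  P2: blocked at fork node T ∈ conditioning set.
  P3: blocked at fork node T ∈ conditioning set.
  P4: blocked at fork node T ∈ conditioning set.
  P5: blocked at fork node T ∈ conditioning set.
{P, T} does not satisfy the backdoor criterion.

No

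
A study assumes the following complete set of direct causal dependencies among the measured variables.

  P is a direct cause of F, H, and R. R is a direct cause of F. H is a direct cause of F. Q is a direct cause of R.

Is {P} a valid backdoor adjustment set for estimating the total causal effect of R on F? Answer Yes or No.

Yes

Backdoor paths from R to F (paths whose first edge points into R):
  P1: R <- P -> H -> F
  P2: R <- P -> F
Condition 1 (no descendant of R in the set): holds — descendants of R are {F}; none are in {P}.
Condition 2 (every backdoor path blocked by {P}):
  P1: blocked at fork node P ∈ conditioning set.
  P2: blocked at fork node P ∈ conditioning set.
{P} satisfies the backdoor criterion.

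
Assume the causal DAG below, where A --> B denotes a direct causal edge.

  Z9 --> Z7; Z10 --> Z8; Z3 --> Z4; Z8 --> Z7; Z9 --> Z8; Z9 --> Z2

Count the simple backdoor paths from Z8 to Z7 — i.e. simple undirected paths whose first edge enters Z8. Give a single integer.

1

A backdoor path from Z8 to Z7 is any simple undirected path whose first edge points into Z8 (i.e. leaves Z8 via a parent).
Parents of Z8: {Z10, Z9}.
Enumerating:
  P1: Z8 <- Z9 -> Z7
That exhausts the simple backdoor paths. Count: 1.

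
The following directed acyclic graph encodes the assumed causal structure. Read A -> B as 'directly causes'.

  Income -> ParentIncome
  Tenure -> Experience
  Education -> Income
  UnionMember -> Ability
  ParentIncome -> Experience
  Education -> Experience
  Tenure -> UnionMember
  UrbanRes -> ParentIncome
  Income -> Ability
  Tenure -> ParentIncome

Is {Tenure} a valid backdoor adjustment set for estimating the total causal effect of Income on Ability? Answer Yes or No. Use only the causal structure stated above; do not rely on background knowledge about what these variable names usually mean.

Yes

Backdoor paths from Income to Ability (paths whose first edge points into Income):
  P1: Income <- Education -> Experience <- Tenure -> UnionMember -> Ability
  P2: Income <- Education -> Experience <- ParentIncome <- Tenure -> UnionMember -> Ability
Condition 1 (no descendant of Income in the set): holds — descendants of Income are {Ability, Experience, ParentIncome}; none are in {Tenure}.
Condition 2 (every backdoor path blocked by {Tenure}):
  P1: blocked at collider Experience (neither it nor any descendant is in the conditioning set).
  P2: blocked at collider Experience (neither it nor any descendant is in the conditioning set).
{Tenure} satisfies the backdoor criterion.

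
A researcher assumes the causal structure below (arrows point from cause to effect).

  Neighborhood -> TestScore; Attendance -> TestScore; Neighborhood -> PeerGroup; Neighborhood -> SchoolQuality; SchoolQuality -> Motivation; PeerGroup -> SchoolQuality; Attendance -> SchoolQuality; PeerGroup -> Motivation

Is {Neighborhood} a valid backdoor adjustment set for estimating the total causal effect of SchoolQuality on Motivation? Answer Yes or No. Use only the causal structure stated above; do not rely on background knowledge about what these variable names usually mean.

Backdoor paths from SchoolQuality to Motivation (paths whose first edge points into SchoolQuality):
  P1: SchoolQuality <- Neighborhood -> PeerGroup -> Motivation
  P2: SchoolQuality <- Attendance -> TestScore <- Neighborhood -> PeerGroup -> Motivation
  P3: SchoolQuality <- PeerGroup -> Motivation
Condition 1 (no descendant of SchoolQuality in the set): holds — descendants of SchoolQuality are {Motivation}; none are in {Neighborhood}.
Condition 2 (every backdoor path blocked by {Neighborhood}):
  P1: blocked at fork node Neighborhood ∈ conditioning set.
  P2: blocked at collider TestScore (neither it nor any descendant is in the conditioning set).
  P3: open — no interior node is in the conditioning set.
{Neighborhood} does not satisfy the backdoor criterion.

No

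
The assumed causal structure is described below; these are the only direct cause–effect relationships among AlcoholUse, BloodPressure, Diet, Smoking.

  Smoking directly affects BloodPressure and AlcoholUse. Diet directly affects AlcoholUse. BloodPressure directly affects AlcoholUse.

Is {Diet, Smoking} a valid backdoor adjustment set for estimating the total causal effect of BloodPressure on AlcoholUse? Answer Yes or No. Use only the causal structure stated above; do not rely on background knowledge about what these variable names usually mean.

Backdoor paths from BloodPressure to AlcoholUse (paths whose first edge points into BloodPressure):
  P1: BloodPressure <- Smoking -> AlcoholUse
Condition 1 (no descendant of BloodPressure in the set): holds — descendants of BloodPressure are {AlcoholUse}; none are in {Diet, Smoking}.
Condition 2 (every backdoor path blocked by {Diet, Smoking}):
  P1: blocked at fork node Smoking ∈ conditioning set.
{Diet, Smoking} satisfies the backdoor criterion.

Yes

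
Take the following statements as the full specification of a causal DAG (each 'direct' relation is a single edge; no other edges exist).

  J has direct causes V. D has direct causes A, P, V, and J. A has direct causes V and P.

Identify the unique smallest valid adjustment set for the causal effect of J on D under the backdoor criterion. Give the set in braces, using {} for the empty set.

Variables eligible for adjustment (non-descendants of J, excluding J and D): {A, P, V}.
Backdoor paths from J to D:
  P1: J <- V -> A <- P -> D
  P2: J <- V -> A -> D
  P3: J <- V -> D
The empty set is not sufficient: P2 (J <- V -> A -> D) has no collider blocking it and no conditioned non-collider, so it is open.
Try {V}:
  P1: blocked at fork node V ∈ conditioning set.
  P2: blocked at fork node V ∈ conditioning set.
  P3: blocked at fork node V ∈ conditioning set.
{V} contains no descendant of J and blocks every backdoor path.
No other singleton works — e.g. {P} leaves P2 open — so {V} is the unique smallest valid adjustment set.

{V}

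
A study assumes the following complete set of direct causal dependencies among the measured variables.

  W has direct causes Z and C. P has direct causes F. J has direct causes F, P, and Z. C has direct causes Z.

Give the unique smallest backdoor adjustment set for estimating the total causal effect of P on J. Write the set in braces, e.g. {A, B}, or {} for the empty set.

{F}

Variables eligible for adjustment (non-descendants of P, excluding P and J): {C, F, W, Z}.
Backdoor paths from P to J:
  P1: P <- F -> J
The empty set is not sufficient: P1 (P <- F -> J) has no collider blocking it and no conditioned non-collider, so it is open.
Try {F}:
  P1: blocked at fork node F ∈ conditioning set.
{F} contains no descendant of P and blocks every backdoor path.
No other singleton works — e.g. {Z} leaves P1 open — so {F} is the unique smallest valid adjustment set.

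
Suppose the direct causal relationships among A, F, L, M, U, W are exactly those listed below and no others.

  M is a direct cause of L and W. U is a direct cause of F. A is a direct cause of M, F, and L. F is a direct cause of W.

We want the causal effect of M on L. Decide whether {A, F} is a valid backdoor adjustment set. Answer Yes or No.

Yes

Backdoor paths from M to L (paths whose first edge points into M):
  P1: M <- A -> L
Condition 1 (no descendant of M in the set): holds — descendants of M are {L, W}; none are in {A, F}.
Condition 2 (every backdoor path blocked by {A, F}):
  P1: blocked at fork node A ∈ conditioning set.
{A, F} satisfies the backdoor criterion.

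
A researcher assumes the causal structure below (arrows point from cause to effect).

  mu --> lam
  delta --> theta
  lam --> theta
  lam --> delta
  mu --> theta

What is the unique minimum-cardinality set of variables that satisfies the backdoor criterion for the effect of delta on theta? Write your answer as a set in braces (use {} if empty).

{lam}

Variables eligible for adjustment (non-descendants of delta, excluding delta and theta): {lam, mu}.
Backdoor paths from delta to theta:
  P1: delta <- lam <- mu -> theta
  P2: delta <- lam -> theta
The empty set is not sufficient: P1 (delta <- lam <- mu -> theta) has no collider blocking it and no conditioned non-collider, so it is open.
Try {lam}:
  P1: blocked at chain node lam ∈ conditioning set.
  P2: blocked at fork node lam ∈ conditioning set.
{lam} contains no descendant of delta and blocks every backdoor path.
No other singleton works — e.g. {mu} leaves P2 open — so {lam} is the unique smallest valid adjustment set.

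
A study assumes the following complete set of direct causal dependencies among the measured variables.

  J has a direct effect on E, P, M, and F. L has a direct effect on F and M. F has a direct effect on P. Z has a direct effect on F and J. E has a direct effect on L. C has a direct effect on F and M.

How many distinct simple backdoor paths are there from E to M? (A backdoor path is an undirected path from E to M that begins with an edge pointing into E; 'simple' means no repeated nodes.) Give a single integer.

7

A backdoor path from E to M is any simple undirected path whose first edge points into E (i.e. leaves E via a parent).
Parents of E: {J}.
Enumerating:
  P1: E <- J <- Z -> F <- C -> M
  P2: E <- J <- Z -> F <- L -> M
  P3: E <- J -> F <- C -> M
  P4: E <- J -> F <- L -> M
  P5: E <- J -> P <- F <- C -> M
  P6: E <- J -> P <- F <- L -> M
  P7: E <- J -> M
That exhausts the simple backdoor paths. Count: 7.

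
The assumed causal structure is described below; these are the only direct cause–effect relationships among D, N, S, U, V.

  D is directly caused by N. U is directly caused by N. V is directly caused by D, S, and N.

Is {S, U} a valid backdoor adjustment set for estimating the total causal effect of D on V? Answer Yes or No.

Backdoor paths from D to V (paths whose first edge points into D):
  P1: D <- N -> V
Condition 1 (no descendant of D in the set): holds — descendants of D are {V}; none are in {S, U}.
Condition 2 (every backdoor path blocked by {S, U}):
  P1: open — no interior node is in the conditioning set.
{S, U} does not satisfy the backdoor criterion.

No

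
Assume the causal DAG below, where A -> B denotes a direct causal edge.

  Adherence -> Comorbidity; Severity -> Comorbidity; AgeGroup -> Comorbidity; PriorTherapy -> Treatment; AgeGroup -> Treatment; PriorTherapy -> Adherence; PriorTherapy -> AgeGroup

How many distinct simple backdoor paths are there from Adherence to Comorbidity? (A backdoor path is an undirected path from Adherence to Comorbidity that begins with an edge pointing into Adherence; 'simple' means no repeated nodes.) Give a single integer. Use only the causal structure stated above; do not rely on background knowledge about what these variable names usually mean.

A backdoor path from Adherence to Comorbidity is any simple undirected path whose first edge points into Adherence (i.e. leaves Adherence via a parent).
Parents of Adherence: {PriorTherapy}.
Enumerating:
  P1: Adherence <- PriorTherapy -> AgeGroup -> Comorbidity
  P2: Adherence <- PriorTherapy -> Treatment <- AgeGroup -> Comorbidity
That exhausts the simple backdoor paths. Count: 2.

2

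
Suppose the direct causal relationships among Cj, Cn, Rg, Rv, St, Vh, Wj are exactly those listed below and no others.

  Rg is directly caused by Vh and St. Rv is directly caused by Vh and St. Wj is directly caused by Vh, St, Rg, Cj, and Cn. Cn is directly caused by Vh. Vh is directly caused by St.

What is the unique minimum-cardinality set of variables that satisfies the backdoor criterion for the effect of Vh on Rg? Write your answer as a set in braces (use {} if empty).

{St}

Variables eligible for adjustment (non-descendants of Vh, excluding Vh and Rg): {Cj, St}.
Backdoor paths from Vh to Rg:
  P1: Vh <- St -> Rg
  P2: Vh <- St -> Wj <- Rg
The empty set is not sufficient: P1 (Vh <- St -> Rg) has no collider blocking it and no conditioned non-collider, so it is open.
Try {St}:
  P1: blocked at fork node St ∈ conditioning set.
  P2: blocked at fork node St ∈ conditioning set.
{St} contains no descendant of Vh and blocks every backdoor path.
No other singleton works — e.g. {Cj} leaves P1 open — so {St} is the unique smallest valid adjustment set.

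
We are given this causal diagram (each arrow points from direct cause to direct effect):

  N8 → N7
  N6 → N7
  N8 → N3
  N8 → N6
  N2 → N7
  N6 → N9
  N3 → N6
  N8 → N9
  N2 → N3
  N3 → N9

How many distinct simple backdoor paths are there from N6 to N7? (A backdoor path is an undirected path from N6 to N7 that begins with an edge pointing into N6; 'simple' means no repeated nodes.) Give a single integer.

6

A backdoor path from N6 to N7 is any simple undirected path whose first edge points into N6 (i.e. leaves N6 via a parent).
Parents of N6: {N3, N8}.
Enumerating:
  P1: N6 <- N8 -> N3 <- N2 -> N7
  P2: N6 <- N8 -> N7
  P3: N6 <- N8 -> N9 <- N3 <- N2 -> N7
  P4: N6 <- N3 <- N8 -> N7
  P5: N6 <- N3 <- N2 -> N7
  P6: N6 <- N3 -> N9 <- N8 -> N7
That exhausts the simple backdoor paths. Count: 6.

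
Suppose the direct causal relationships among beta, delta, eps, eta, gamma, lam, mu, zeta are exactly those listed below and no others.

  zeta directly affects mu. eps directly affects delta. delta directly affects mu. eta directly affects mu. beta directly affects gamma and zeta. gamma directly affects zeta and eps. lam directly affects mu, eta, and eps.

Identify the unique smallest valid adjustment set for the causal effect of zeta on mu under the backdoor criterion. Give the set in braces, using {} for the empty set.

Variables eligible for adjustment (non-descendants of zeta, excluding zeta and mu): {beta, delta, eps, eta, gamma, lam}.
Backdoor paths from zeta to mu:
  P1: zeta <- beta -> gamma -> eps <- lam -> eta -> mu
  P2: zeta <- beta -> gamma -> eps <- lam -> mu
  P3: zeta <- beta -> gamma -> eps -> delta -> mu
  P4: zeta <- gamma -> eps <- lam -> eta -> mu
  P5: zeta <- gamma -> eps <- lam -> mu
  P6: zeta <- gamma -> eps -> delta -> mu
The empty set is not sufficient: P3 (zeta <- beta -> gamma -> eps -> delta -> mu) has no collider blocking it and no conditioned non-collider, so it is open.
Try {gamma}:
  P1: blocked at chain node gamma ∈ conditioning set.
  P2: blocked at chain node gamma ∈ conditioning set.
  P3: blocked at chain node gamma ∈ conditioning set.
  P4: blocked at fork node gamma ∈ conditioning set.
  P5: blocked at fork node gamma ∈ conditioning set.
  P6: blocked at fork node gamma ∈ conditioning set.
{gamma} contains no descendant of zeta and blocks every backdoor path.
No other singleton works — e.g. {beta} leaves P6 open — so {gamma} is the unique smallest valid adjustment set.

{gamma}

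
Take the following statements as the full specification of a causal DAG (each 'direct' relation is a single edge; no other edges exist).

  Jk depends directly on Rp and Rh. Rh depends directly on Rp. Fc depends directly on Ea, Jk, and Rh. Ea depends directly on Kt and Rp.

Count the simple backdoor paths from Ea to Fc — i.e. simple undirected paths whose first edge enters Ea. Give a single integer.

A backdoor path from Ea to Fc is any simple undirected path whose first edge points into Ea (i.e. leaves Ea via a parent).
Parents of Ea: {Kt, Rp}.
Enumerating:
  P1: Ea <- Rp -> Rh -> Jk -> Fc
  P2: Ea <- Rp -> Rh -> Fc
  P3: Ea <- Rp -> Jk <- Rh -> Fc
  P4: Ea <- Rp -> Jk -> Fc
That exhausts the simple backdoor paths. Count: 4.

4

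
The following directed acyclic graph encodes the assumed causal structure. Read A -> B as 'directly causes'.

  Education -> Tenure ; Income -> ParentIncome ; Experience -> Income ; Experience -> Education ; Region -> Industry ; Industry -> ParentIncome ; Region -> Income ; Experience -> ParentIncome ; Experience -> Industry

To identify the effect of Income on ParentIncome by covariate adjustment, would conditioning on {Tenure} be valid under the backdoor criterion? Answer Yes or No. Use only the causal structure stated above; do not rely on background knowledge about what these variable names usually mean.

No

Backdoor paths from Income to ParentIncome (paths whose first edge points into Income):
  P1: Income <- Experience -> Industry -> ParentIncome
  P2: Income <- Experience -> ParentIncome
  P3: Income <- Region -> Industry <- Experience -> ParentIncome
  P4: Income <- Region -> Industry -> ParentIncome
Condition 1 (no descendant of Income in the set): holds — descendants of Income are {ParentIncome}; none are in {Tenure}.
Condition 2 (every backdoor path blocked by {Tenure}):
  P1: open — no interior node is in the conditioning set.
  P2: open — no interior node is in the conditioning set.
  P3: blocked at collider Industry (neither it nor any descendant is in the conditioning set).
  P4: open — no interior node is in the conditioning set.
{Tenure} does not satisfy the backdoor criterion.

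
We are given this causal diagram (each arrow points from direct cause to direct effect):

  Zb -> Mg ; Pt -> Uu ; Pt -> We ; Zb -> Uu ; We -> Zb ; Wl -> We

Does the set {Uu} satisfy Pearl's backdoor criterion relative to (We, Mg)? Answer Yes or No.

Backdoor paths from We to Mg (paths whose first edge points into We):
  P1: We <- Pt -> Uu <- Zb -> Mg
Condition 1 (no descendant of We in the set): FAILS — Uu is a descendant of We.
Condition 2 (every backdoor path blocked by {Uu}):
  P1: open — collider(s) Uu are conditioned on (or have a conditioned descendant) and no non-collider on the path is in the set.
{Uu} does not satisfy the backdoor criterion.

No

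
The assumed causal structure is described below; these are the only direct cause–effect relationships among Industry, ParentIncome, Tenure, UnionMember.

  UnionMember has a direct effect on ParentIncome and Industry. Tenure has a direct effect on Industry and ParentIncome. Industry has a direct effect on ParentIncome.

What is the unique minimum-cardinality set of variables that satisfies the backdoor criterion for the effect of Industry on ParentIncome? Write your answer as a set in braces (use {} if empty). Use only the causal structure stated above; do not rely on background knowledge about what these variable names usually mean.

Variables eligible for adjustment (non-descendants of Industry, excluding Industry and ParentIncome): {Tenure, UnionMember}.
Backdoor paths from Industry to ParentIncome:
  P1: Industry <- Tenure -> ParentIncome
  P2: Industry <- UnionMember -> ParentIncome
The empty set is not sufficient: P1 (Industry <- Tenure -> ParentIncome) has no collider blocking it and no conditioned non-collider, so it is open.
Try {Tenure, UnionMember}:
  P1: blocked at fork node Tenure ∈ conditioning set.
  P2: blocked at fork node UnionMember ∈ conditioning set.
{Tenure, UnionMember} contains no descendant of Industry and blocks every backdoor path.
Every element of {Tenure, UnionMember} is needed (dropping Tenure leaves P1 open; dropping UnionMember leaves P2 open), so no proper subset is valid.
Among all size-2 subsets of the eligible variables, only {Tenure, UnionMember} blocks every backdoor path, so it is the unique smallest valid adjustment set.

{Tenure, UnionMember}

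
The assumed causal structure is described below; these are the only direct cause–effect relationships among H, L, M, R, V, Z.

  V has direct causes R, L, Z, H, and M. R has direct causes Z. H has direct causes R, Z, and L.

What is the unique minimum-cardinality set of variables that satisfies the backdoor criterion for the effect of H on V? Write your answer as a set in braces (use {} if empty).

Variables eligible for adjustment (non-descendants of H, excluding H and V): {L, M, R, Z}.
Backdoor paths from H to V:
  P1: H <- Z -> R -> V
  P2: H <- Z -> V
  P3: H <- R <- Z -> V
  P4: H <- R -> V
  P5: H <- L -> V
The empty set is not sufficient: P1 (H <- Z -> R -> V) has no collider blocking it and no conditioned non-collider, so it is open.
Try {L, R, Z}:
  P1: blocked at fork node Z ∈ conditioning set.
  P2: blocked at fork node Z ∈ conditioning set.
  P3: blocked at chain node R ∈ conditioning set.
  P4: blocked at fork node R ∈ conditioning set.
  P5: blocked at fork node L ∈ conditioning set.
{L, R, Z} contains no descendant of H and blocks every backdoor path.
Every element of {L, R, Z} is needed (dropping L leaves P5 open; dropping R leaves P4 open; dropping Z leaves P2 open), so no proper subset is valid.
Among all size-3 subsets of the eligible variables, only {L, R, Z} blocks every backdoor path, so it is the unique smallest valid adjustment set.

{L, R, Z}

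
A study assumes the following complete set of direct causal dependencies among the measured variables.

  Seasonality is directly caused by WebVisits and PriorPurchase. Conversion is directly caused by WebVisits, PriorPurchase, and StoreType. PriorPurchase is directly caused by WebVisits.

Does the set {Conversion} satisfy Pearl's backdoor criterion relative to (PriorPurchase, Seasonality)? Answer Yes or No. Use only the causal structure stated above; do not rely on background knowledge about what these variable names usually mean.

Backdoor paths from PriorPurchase to Seasonality (paths whose first edge points into PriorPurchase):
  P1: PriorPurchase <- WebVisits -> Seasonality
Condition 1 (no descendant of PriorPurchase in the set): FAILS — Conversion is a descendant of PriorPurchase.
Condition 2 (every backdoor path blocked by {Conversion}):
  P1: open — no interior node is in the conditioning set.
{Conversion} does not satisfy the backdoor criterion.

No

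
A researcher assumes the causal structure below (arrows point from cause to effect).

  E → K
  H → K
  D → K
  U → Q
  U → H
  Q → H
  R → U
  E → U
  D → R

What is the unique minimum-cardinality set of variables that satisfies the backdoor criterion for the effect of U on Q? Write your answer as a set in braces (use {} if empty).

Variables eligible for adjustment (non-descendants of U, excluding U and Q): {D, E, R}.
Backdoor paths from U to Q:
  P1: U <- R <- D -> K <- H <- Q
  P2: U <- E -> K <- H <- Q
Each backdoor path contains an unconditioned collider, so every path is already blocked with the empty conditioning set:
  P1: blocked at collider K (neither it nor any descendant is in the conditioning set).
  P2: blocked at collider K (neither it nor any descendant is in the conditioning set).
The empty set is therefore the unique smallest valid set.

{}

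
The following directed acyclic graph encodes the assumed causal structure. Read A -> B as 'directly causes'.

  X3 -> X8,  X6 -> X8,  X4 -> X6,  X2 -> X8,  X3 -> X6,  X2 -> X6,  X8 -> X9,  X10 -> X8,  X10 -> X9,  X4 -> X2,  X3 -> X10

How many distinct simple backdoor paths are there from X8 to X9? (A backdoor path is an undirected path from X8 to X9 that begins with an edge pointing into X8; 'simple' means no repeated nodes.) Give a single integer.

A backdoor path from X8 to X9 is any simple undirected path whose first edge points into X8 (i.e. leaves X8 via a parent).
Parents of X8: {X10, X2, X3, X6}.
Enumerating:
  P1: X8 <- X3 -> X10 -> X9
  P2: X8 <- X2 <- X4 -> X6 <- X3 -> X10 -> X9
  P3: X8 <- X2 -> X6 <- X3 -> X10 -> X9
  P4: X8 <- X6 <- X3 -> X10 -> X9
  P5: X8 <- X10 -> X9
That exhausts the simple backdoor paths. Count: 5.

5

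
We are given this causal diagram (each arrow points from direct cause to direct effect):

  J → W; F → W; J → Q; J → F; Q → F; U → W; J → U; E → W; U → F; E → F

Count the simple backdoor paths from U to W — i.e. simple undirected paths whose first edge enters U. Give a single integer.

5

A backdoor path from U to W is any simple undirected path whose first edge points into U (i.e. leaves U via a parent).
Parents of U: {J}.
Enumerating:
  P1: U <- J -> Q -> F <- E -> W
  P2: U <- J -> Q -> F -> W
  P3: U <- J -> F <- E -> W
  P4: U <- J -> F -> W
  P5: U <- J -> W
That exhausts the simple backdoor paths. Count: 5.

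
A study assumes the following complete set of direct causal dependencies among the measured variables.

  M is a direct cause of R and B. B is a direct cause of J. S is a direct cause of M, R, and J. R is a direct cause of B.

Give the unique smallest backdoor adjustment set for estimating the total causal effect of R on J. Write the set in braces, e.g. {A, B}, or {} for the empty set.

Variables eligible for adjustment (non-descendants of R, excluding R and J): {M, S}.
Backdoor paths from R to J:
  P1: R <- S -> M -> B -> J
  P2: R <- S -> J
  P3: R <- M <- S -> J
  P4: R <- M -> B -> J
The empty set is not sufficient: P1 (R <- S -> M -> B -> J) has no collider blocking it and no conditioned non-collider, so it is open.
Try {M, S}:
  P1: blocked at fork node S ∈ conditioning set.
  P2: blocked at fork node S ∈ conditioning set.
  P3: blocked at chain node M ∈ conditioning set.
  P4: blocked at fork node M ∈ conditioning set.
{M, S} contains no descendant of R and blocks every backdoor path.
Every element of {M, S} is needed (dropping M leaves P4 open; dropping S leaves P2 open), so no proper subset is valid.
Among all size-2 subsets of the eligible variables, only {M, S} blocks every backdoor path, so it is the unique smallest valid adjustment set.

{M, S}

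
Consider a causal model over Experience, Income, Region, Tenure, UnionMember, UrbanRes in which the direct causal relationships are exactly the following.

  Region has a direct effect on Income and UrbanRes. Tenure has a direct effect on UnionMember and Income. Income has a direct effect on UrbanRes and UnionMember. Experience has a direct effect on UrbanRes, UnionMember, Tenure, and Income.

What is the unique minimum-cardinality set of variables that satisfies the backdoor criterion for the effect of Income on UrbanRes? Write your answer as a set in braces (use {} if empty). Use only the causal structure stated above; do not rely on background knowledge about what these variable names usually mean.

Variables eligible for adjustment (non-descendants of Income, excluding Income and UrbanRes): {Experience, Region, Tenure}.
Backdoor paths from Income to UrbanRes:
  P1: Income <- Experience -> UrbanRes
  P2: Income <- Tenure <- Experience -> UrbanRes
  P3: Income <- Tenure -> UnionMember <- Experience -> UrbanRes
  P4: Income <- Region -> UrbanRes
The empty set is not sufficient: P1 (Income <- Experience -> UrbanRes) has no collider blocking it and no conditioned non-collider, so it is open.
Try {Experience, Region}:
  P1: blocked at fork node Experience ∈ conditioning set.
  P2: blocked at fork node Experience ∈ conditioning set.
  P3: blocked at collider UnionMember (neither it nor any descendant is in the conditioning set).
  P4: blocked at fork node Region ∈ conditioning set.
{Experience, Region} contains no descendant of Income and blocks every backdoor path.
Every element of {Experience, Region} is needed (dropping Experience leaves P1 open; dropping Region leaves P4 open), so no proper subset is valid.
Among all size-2 subsets of the eligible variables, only {Experience, Region} blocks every backdoor path, so it is the unique smallest valid adjustment set.

{Experience, Region}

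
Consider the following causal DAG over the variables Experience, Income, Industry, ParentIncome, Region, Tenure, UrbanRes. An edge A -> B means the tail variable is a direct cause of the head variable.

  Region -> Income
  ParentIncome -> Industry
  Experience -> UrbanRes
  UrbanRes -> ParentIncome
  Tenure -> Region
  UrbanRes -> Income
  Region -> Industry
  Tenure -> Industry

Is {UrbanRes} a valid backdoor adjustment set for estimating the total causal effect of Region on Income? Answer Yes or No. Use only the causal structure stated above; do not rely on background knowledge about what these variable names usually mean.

Backdoor paths from Region to Income (paths whose first edge points into Region):
  P1: Region <- Tenure -> Industry <- ParentIncome <- UrbanRes -> Income
Condition 1 (no descendant of Region in the set): holds — descendants of Region are {Income, Industry}; none are in {UrbanRes}.
Condition 2 (every backdoor path blocked by {UrbanRes}):
  P1: blocked at collider Industry (neither it nor any descendant is in the conditioning set).
{UrbanRes} satisfies the backdoor criterion.

Yes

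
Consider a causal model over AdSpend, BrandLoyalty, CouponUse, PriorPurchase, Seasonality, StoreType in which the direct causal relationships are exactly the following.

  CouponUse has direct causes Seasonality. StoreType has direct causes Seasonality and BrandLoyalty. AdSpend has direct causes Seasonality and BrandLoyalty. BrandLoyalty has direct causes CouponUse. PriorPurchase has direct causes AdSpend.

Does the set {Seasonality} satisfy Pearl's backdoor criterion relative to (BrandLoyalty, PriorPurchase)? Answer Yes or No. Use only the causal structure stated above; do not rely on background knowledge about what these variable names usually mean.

Yes

Backdoor paths from BrandLoyalty to PriorPurchase (paths whose first edge points into BrandLoyalty):
  P1: BrandLoyalty <- CouponUse <- Seasonality -> AdSpend -> PriorPurchase
Condition 1 (no descendant of BrandLoyalty in the set): holds — descendants of BrandLoyalty are {AdSpend, PriorPurchase, StoreType}; none are in {Seasonality}.
Condition 2 (every backdoor path blocked by {Seasonality}):
  P1: blocked at fork node Seasonality ∈ conditioning set.
{Seasonality} satisfies the backdoor criterion.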